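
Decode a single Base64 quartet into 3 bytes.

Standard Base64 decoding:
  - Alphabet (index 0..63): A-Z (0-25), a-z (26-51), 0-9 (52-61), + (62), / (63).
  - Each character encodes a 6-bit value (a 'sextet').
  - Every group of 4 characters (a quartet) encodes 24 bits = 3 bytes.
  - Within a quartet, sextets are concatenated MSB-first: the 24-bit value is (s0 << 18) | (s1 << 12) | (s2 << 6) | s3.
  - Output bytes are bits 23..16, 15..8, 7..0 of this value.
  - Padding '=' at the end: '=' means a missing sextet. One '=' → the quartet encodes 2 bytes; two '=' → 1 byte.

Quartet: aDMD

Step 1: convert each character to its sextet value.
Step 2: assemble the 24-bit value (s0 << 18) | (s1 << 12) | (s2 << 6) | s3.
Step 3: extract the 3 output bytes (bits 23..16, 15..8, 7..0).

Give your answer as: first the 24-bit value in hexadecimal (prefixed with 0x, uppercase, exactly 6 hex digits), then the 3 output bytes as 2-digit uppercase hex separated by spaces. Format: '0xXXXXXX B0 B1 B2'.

Answer: 0x683303 68 33 03

Derivation:
Sextets: a=26, D=3, M=12, D=3
24-bit: (26<<18) | (3<<12) | (12<<6) | 3
      = 0x680000 | 0x003000 | 0x000300 | 0x000003
      = 0x683303
Bytes: (v>>16)&0xFF=68, (v>>8)&0xFF=33, v&0xFF=03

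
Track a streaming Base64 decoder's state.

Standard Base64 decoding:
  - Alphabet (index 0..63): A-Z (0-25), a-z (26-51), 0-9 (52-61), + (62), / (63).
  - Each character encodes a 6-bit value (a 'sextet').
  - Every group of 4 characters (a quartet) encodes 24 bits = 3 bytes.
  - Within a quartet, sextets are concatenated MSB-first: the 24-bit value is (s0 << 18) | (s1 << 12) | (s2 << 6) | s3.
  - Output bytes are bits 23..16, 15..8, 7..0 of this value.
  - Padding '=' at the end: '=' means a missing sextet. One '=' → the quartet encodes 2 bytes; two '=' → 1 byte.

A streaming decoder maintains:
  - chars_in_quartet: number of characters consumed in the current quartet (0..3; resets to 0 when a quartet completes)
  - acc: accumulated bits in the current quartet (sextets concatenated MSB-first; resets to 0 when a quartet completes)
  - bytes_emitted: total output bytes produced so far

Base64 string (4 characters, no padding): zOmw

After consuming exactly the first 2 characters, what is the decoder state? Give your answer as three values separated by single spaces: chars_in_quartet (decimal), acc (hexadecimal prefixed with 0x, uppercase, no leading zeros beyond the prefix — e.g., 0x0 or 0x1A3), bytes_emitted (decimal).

Answer: 2 0xCCE 0

Derivation:
After char 0 ('z'=51): chars_in_quartet=1 acc=0x33 bytes_emitted=0
After char 1 ('O'=14): chars_in_quartet=2 acc=0xCCE bytes_emitted=0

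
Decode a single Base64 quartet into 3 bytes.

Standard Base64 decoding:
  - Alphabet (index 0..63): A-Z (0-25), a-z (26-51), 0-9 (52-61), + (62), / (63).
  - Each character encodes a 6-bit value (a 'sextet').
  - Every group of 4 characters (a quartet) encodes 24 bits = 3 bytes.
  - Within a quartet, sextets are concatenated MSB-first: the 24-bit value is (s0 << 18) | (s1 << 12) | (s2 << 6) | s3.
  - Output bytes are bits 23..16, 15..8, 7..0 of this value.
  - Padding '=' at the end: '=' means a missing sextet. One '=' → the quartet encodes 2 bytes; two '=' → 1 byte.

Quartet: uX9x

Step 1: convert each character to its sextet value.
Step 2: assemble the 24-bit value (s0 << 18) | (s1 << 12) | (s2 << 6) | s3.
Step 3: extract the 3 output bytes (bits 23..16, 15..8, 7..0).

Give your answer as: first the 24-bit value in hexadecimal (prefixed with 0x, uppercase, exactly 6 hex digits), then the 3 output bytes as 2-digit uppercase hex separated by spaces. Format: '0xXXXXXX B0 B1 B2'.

Sextets: u=46, X=23, 9=61, x=49
24-bit: (46<<18) | (23<<12) | (61<<6) | 49
      = 0xB80000 | 0x017000 | 0x000F40 | 0x000031
      = 0xB97F71
Bytes: (v>>16)&0xFF=B9, (v>>8)&0xFF=7F, v&0xFF=71

Answer: 0xB97F71 B9 7F 71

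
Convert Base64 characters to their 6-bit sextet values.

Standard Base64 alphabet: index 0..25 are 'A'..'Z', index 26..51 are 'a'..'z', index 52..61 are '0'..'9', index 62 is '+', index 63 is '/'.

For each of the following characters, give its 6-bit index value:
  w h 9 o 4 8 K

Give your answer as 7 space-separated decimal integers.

Answer: 48 33 61 40 56 60 10

Derivation:
'w': a..z range, 26 + ord('w') − ord('a') = 48
'h': a..z range, 26 + ord('h') − ord('a') = 33
'9': 0..9 range, 52 + ord('9') − ord('0') = 61
'o': a..z range, 26 + ord('o') − ord('a') = 40
'4': 0..9 range, 52 + ord('4') − ord('0') = 56
'8': 0..9 range, 52 + ord('8') − ord('0') = 60
'K': A..Z range, ord('K') − ord('A') = 10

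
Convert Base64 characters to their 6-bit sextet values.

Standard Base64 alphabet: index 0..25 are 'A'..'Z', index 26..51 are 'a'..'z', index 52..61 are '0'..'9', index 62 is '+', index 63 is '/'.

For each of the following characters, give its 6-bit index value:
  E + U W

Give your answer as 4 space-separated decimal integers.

'E': A..Z range, ord('E') − ord('A') = 4
'+': index 62
'U': A..Z range, ord('U') − ord('A') = 20
'W': A..Z range, ord('W') − ord('A') = 22

Answer: 4 62 20 22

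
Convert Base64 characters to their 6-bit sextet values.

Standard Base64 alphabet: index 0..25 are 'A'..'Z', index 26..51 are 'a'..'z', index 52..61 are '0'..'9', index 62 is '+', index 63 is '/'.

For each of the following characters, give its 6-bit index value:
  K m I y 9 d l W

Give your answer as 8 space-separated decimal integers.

'K': A..Z range, ord('K') − ord('A') = 10
'm': a..z range, 26 + ord('m') − ord('a') = 38
'I': A..Z range, ord('I') − ord('A') = 8
'y': a..z range, 26 + ord('y') − ord('a') = 50
'9': 0..9 range, 52 + ord('9') − ord('0') = 61
'd': a..z range, 26 + ord('d') − ord('a') = 29
'l': a..z range, 26 + ord('l') − ord('a') = 37
'W': A..Z range, ord('W') − ord('A') = 22

Answer: 10 38 8 50 61 29 37 22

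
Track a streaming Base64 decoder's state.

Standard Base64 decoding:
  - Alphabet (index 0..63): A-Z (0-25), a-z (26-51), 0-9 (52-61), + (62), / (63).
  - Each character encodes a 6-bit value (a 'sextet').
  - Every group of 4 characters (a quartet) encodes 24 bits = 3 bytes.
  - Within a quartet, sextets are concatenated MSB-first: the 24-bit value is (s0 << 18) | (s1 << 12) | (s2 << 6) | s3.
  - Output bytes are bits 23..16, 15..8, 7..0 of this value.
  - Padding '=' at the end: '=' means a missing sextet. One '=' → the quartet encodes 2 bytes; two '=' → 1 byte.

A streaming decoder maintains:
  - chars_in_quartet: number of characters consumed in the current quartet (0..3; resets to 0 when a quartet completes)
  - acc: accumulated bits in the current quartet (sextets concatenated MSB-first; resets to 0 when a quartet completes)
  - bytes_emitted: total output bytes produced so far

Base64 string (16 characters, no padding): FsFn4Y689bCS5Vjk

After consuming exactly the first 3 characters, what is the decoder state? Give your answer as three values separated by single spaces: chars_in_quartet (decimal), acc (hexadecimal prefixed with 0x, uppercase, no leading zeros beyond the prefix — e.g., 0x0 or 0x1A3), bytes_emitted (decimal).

After char 0 ('F'=5): chars_in_quartet=1 acc=0x5 bytes_emitted=0
After char 1 ('s'=44): chars_in_quartet=2 acc=0x16C bytes_emitted=0
After char 2 ('F'=5): chars_in_quartet=3 acc=0x5B05 bytes_emitted=0

Answer: 3 0x5B05 0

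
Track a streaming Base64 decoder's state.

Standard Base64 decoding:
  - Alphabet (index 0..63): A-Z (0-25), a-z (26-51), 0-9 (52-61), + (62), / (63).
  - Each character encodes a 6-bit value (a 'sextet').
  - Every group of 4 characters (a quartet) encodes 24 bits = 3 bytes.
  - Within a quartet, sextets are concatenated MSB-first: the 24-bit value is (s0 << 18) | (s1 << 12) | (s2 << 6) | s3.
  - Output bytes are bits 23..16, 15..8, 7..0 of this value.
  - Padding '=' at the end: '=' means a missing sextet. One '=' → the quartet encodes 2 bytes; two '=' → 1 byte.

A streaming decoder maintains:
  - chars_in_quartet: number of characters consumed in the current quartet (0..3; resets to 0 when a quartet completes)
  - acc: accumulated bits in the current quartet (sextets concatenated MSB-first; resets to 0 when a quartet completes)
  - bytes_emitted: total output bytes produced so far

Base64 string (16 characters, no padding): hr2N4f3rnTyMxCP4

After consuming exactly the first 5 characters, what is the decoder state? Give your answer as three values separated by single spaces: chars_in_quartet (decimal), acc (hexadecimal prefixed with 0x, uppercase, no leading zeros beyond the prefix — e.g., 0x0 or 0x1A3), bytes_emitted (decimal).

After char 0 ('h'=33): chars_in_quartet=1 acc=0x21 bytes_emitted=0
After char 1 ('r'=43): chars_in_quartet=2 acc=0x86B bytes_emitted=0
After char 2 ('2'=54): chars_in_quartet=3 acc=0x21AF6 bytes_emitted=0
After char 3 ('N'=13): chars_in_quartet=4 acc=0x86BD8D -> emit 86 BD 8D, reset; bytes_emitted=3
After char 4 ('4'=56): chars_in_quartet=1 acc=0x38 bytes_emitted=3

Answer: 1 0x38 3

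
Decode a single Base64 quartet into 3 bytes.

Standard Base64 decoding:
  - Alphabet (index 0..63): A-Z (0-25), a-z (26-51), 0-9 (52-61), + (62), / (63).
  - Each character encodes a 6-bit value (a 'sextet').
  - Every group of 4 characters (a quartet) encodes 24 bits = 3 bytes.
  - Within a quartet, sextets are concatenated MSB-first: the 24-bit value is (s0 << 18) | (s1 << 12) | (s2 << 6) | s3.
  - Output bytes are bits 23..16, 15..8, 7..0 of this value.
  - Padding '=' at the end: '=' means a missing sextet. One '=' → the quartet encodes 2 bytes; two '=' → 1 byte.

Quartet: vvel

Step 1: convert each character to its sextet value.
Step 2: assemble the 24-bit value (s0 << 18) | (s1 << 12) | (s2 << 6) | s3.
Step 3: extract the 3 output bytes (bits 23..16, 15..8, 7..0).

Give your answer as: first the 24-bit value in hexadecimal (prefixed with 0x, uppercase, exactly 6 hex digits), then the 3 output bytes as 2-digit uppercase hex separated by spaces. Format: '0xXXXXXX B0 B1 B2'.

Sextets: v=47, v=47, e=30, l=37
24-bit: (47<<18) | (47<<12) | (30<<6) | 37
      = 0xBC0000 | 0x02F000 | 0x000780 | 0x000025
      = 0xBEF7A5
Bytes: (v>>16)&0xFF=BE, (v>>8)&0xFF=F7, v&0xFF=A5

Answer: 0xBEF7A5 BE F7 A5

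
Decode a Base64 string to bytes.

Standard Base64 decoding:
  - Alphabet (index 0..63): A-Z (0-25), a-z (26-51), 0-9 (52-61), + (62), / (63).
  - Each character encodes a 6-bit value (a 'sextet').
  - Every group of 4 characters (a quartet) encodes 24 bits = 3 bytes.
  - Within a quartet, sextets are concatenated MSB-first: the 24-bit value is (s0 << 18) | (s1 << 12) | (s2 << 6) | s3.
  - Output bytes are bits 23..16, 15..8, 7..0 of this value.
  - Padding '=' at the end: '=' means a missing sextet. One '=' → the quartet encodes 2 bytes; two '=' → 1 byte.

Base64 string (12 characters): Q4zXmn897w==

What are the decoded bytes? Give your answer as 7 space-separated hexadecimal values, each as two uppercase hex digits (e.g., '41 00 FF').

Answer: 43 8C D7 9A 7F 3D EF

Derivation:
After char 0 ('Q'=16): chars_in_quartet=1 acc=0x10 bytes_emitted=0
After char 1 ('4'=56): chars_in_quartet=2 acc=0x438 bytes_emitted=0
After char 2 ('z'=51): chars_in_quartet=3 acc=0x10E33 bytes_emitted=0
After char 3 ('X'=23): chars_in_quartet=4 acc=0x438CD7 -> emit 43 8C D7, reset; bytes_emitted=3
After char 4 ('m'=38): chars_in_quartet=1 acc=0x26 bytes_emitted=3
After char 5 ('n'=39): chars_in_quartet=2 acc=0x9A7 bytes_emitted=3
After char 6 ('8'=60): chars_in_quartet=3 acc=0x269FC bytes_emitted=3
After char 7 ('9'=61): chars_in_quartet=4 acc=0x9A7F3D -> emit 9A 7F 3D, reset; bytes_emitted=6
After char 8 ('7'=59): chars_in_quartet=1 acc=0x3B bytes_emitted=6
After char 9 ('w'=48): chars_in_quartet=2 acc=0xEF0 bytes_emitted=6
Padding '==': partial quartet acc=0xEF0 -> emit EF; bytes_emitted=7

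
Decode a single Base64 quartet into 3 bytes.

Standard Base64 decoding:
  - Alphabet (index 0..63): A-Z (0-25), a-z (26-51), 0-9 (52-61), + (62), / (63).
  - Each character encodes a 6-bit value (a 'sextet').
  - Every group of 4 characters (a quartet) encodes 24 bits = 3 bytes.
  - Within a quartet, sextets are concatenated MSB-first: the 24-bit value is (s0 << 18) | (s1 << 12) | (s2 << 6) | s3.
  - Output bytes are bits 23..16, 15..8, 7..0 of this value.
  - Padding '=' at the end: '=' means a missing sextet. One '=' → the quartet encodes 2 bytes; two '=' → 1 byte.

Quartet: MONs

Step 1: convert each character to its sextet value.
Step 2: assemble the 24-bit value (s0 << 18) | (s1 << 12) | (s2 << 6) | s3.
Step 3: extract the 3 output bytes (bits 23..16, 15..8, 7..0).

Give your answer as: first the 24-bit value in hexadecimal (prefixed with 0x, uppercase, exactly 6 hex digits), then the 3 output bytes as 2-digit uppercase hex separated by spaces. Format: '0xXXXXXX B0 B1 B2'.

Sextets: M=12, O=14, N=13, s=44
24-bit: (12<<18) | (14<<12) | (13<<6) | 44
      = 0x300000 | 0x00E000 | 0x000340 | 0x00002C
      = 0x30E36C
Bytes: (v>>16)&0xFF=30, (v>>8)&0xFF=E3, v&0xFF=6C

Answer: 0x30E36C 30 E3 6C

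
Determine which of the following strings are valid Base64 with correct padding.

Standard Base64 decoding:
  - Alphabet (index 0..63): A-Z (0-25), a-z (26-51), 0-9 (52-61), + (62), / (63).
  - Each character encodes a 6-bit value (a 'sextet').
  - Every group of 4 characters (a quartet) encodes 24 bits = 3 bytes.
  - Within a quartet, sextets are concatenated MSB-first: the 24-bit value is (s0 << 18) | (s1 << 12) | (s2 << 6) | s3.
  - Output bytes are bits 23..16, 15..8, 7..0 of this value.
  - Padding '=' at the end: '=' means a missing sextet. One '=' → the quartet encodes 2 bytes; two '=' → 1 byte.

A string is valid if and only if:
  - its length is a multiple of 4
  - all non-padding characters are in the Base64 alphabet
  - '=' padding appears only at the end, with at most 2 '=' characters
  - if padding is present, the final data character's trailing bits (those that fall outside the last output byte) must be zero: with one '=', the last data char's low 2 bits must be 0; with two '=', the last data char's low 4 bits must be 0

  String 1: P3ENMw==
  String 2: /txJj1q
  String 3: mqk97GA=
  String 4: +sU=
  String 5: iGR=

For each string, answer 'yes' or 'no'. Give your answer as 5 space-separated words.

String 1: 'P3ENMw==' → valid
String 2: '/txJj1q' → invalid (len=7 not mult of 4)
String 3: 'mqk97GA=' → valid
String 4: '+sU=' → valid
String 5: 'iGR=' → invalid (bad trailing bits)

Answer: yes no yes yes no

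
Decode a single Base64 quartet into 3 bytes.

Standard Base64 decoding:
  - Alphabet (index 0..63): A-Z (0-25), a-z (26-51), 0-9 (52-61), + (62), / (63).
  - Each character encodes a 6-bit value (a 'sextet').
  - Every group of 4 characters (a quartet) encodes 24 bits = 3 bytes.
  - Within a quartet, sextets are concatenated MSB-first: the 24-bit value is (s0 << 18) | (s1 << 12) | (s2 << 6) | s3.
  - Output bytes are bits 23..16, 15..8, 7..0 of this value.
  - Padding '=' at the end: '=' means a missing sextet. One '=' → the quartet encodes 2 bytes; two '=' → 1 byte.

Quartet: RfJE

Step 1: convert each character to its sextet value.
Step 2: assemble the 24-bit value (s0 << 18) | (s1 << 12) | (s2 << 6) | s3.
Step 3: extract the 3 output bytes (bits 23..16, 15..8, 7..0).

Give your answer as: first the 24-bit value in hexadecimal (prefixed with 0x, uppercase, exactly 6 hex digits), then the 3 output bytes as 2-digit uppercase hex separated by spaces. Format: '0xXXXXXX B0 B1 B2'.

Answer: 0x45F244 45 F2 44

Derivation:
Sextets: R=17, f=31, J=9, E=4
24-bit: (17<<18) | (31<<12) | (9<<6) | 4
      = 0x440000 | 0x01F000 | 0x000240 | 0x000004
      = 0x45F244
Bytes: (v>>16)&0xFF=45, (v>>8)&0xFF=F2, v&0xFF=44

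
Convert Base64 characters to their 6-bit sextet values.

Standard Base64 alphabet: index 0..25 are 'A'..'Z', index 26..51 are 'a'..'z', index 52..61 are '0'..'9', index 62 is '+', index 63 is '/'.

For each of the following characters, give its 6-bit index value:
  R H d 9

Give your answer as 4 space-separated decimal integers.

Answer: 17 7 29 61

Derivation:
'R': A..Z range, ord('R') − ord('A') = 17
'H': A..Z range, ord('H') − ord('A') = 7
'd': a..z range, 26 + ord('d') − ord('a') = 29
'9': 0..9 range, 52 + ord('9') − ord('0') = 61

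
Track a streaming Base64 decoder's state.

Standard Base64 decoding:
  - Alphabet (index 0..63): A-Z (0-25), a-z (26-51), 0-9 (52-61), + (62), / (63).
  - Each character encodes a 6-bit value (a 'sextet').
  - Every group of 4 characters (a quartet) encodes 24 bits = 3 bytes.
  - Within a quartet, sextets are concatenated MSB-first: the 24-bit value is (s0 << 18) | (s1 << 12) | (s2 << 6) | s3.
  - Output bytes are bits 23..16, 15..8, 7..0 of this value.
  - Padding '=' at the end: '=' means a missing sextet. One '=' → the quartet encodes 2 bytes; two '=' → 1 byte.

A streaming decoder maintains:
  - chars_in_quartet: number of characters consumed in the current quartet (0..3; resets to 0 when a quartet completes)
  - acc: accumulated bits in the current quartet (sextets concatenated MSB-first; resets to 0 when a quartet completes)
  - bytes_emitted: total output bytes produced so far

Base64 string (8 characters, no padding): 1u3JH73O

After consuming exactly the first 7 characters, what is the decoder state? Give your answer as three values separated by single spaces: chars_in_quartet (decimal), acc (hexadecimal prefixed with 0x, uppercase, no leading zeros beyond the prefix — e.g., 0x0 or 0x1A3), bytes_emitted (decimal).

Answer: 3 0x7EF7 3

Derivation:
After char 0 ('1'=53): chars_in_quartet=1 acc=0x35 bytes_emitted=0
After char 1 ('u'=46): chars_in_quartet=2 acc=0xD6E bytes_emitted=0
After char 2 ('3'=55): chars_in_quartet=3 acc=0x35BB7 bytes_emitted=0
After char 3 ('J'=9): chars_in_quartet=4 acc=0xD6EDC9 -> emit D6 ED C9, reset; bytes_emitted=3
After char 4 ('H'=7): chars_in_quartet=1 acc=0x7 bytes_emitted=3
After char 5 ('7'=59): chars_in_quartet=2 acc=0x1FB bytes_emitted=3
After char 6 ('3'=55): chars_in_quartet=3 acc=0x7EF7 bytes_emitted=3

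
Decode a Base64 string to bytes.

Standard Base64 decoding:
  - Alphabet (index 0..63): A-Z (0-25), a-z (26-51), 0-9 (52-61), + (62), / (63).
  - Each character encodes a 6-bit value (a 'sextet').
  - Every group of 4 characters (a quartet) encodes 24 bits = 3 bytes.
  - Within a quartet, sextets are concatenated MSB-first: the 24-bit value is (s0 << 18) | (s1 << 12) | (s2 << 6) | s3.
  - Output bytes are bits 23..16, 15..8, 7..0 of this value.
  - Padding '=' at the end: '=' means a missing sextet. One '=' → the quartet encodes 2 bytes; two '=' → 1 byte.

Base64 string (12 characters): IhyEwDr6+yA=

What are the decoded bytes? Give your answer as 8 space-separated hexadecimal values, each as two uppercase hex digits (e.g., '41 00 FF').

Answer: 22 1C 84 C0 3A FA FB 20

Derivation:
After char 0 ('I'=8): chars_in_quartet=1 acc=0x8 bytes_emitted=0
After char 1 ('h'=33): chars_in_quartet=2 acc=0x221 bytes_emitted=0
After char 2 ('y'=50): chars_in_quartet=3 acc=0x8872 bytes_emitted=0
After char 3 ('E'=4): chars_in_quartet=4 acc=0x221C84 -> emit 22 1C 84, reset; bytes_emitted=3
After char 4 ('w'=48): chars_in_quartet=1 acc=0x30 bytes_emitted=3
After char 5 ('D'=3): chars_in_quartet=2 acc=0xC03 bytes_emitted=3
After char 6 ('r'=43): chars_in_quartet=3 acc=0x300EB bytes_emitted=3
After char 7 ('6'=58): chars_in_quartet=4 acc=0xC03AFA -> emit C0 3A FA, reset; bytes_emitted=6
After char 8 ('+'=62): chars_in_quartet=1 acc=0x3E bytes_emitted=6
After char 9 ('y'=50): chars_in_quartet=2 acc=0xFB2 bytes_emitted=6
After char 10 ('A'=0): chars_in_quartet=3 acc=0x3EC80 bytes_emitted=6
Padding '=': partial quartet acc=0x3EC80 -> emit FB 20; bytes_emitted=8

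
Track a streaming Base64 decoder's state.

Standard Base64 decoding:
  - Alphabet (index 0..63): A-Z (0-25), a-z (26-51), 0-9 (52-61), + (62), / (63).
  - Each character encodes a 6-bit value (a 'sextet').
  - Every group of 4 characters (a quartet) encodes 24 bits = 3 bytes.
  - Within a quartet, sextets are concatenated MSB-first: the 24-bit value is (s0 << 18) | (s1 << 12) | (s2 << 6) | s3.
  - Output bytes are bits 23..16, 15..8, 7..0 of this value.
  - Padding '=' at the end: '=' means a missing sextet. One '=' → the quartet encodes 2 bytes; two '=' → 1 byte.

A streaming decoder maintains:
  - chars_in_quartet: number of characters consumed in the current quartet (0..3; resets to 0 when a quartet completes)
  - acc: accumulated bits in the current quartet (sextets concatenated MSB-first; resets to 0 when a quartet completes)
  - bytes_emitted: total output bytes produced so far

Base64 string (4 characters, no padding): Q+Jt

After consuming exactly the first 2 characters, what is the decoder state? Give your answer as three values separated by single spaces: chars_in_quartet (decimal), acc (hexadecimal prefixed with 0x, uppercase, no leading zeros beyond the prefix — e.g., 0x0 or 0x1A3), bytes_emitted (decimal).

Answer: 2 0x43E 0

Derivation:
After char 0 ('Q'=16): chars_in_quartet=1 acc=0x10 bytes_emitted=0
After char 1 ('+'=62): chars_in_quartet=2 acc=0x43E bytes_emitted=0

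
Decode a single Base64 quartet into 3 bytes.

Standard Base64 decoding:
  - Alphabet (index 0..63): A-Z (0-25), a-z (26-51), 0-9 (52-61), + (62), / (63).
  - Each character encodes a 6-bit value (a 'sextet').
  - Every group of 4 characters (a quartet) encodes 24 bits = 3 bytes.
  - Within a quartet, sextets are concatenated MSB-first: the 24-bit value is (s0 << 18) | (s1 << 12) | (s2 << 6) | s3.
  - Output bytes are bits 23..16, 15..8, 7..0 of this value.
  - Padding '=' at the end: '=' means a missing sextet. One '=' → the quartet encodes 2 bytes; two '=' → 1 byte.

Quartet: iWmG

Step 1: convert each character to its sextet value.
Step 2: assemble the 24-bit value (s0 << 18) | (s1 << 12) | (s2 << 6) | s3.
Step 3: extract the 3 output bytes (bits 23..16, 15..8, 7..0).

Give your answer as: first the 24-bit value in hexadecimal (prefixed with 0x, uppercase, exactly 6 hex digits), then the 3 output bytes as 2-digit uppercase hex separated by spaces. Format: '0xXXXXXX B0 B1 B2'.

Sextets: i=34, W=22, m=38, G=6
24-bit: (34<<18) | (22<<12) | (38<<6) | 6
      = 0x880000 | 0x016000 | 0x000980 | 0x000006
      = 0x896986
Bytes: (v>>16)&0xFF=89, (v>>8)&0xFF=69, v&0xFF=86

Answer: 0x896986 89 69 86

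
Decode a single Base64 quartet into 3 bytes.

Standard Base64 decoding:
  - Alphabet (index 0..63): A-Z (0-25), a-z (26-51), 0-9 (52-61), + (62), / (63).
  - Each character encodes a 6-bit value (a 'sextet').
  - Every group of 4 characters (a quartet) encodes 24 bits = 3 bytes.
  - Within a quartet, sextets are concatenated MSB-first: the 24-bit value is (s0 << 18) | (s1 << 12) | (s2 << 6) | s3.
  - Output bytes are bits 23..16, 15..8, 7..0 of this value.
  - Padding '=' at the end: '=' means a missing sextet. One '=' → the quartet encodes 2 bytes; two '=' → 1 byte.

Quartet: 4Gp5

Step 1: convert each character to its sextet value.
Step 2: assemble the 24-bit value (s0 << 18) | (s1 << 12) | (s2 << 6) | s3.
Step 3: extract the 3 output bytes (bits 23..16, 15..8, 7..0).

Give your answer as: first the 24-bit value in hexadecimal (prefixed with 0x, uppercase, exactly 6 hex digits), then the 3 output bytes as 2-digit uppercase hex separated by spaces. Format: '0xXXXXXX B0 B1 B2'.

Answer: 0xE06A79 E0 6A 79

Derivation:
Sextets: 4=56, G=6, p=41, 5=57
24-bit: (56<<18) | (6<<12) | (41<<6) | 57
      = 0xE00000 | 0x006000 | 0x000A40 | 0x000039
      = 0xE06A79
Bytes: (v>>16)&0xFF=E0, (v>>8)&0xFF=6A, v&0xFF=79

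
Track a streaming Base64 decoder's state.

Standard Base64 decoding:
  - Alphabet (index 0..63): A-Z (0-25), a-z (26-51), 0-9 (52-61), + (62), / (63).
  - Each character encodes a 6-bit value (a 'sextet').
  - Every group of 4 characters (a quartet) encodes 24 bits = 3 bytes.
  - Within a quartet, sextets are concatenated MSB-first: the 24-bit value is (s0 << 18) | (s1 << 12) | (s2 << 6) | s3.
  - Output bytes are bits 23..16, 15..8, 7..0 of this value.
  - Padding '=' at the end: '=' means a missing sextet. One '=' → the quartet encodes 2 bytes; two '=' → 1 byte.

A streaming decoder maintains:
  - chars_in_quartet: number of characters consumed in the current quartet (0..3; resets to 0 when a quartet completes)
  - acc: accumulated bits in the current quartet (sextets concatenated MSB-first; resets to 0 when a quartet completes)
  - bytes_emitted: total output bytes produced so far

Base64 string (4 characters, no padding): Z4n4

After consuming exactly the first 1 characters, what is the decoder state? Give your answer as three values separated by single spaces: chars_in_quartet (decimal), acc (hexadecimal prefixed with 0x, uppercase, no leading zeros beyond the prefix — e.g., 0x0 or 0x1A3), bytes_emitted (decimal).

After char 0 ('Z'=25): chars_in_quartet=1 acc=0x19 bytes_emitted=0

Answer: 1 0x19 0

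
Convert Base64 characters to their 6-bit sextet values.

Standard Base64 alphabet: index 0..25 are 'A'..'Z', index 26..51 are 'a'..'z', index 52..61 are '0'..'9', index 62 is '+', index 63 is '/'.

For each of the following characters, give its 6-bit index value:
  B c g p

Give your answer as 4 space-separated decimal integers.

'B': A..Z range, ord('B') − ord('A') = 1
'c': a..z range, 26 + ord('c') − ord('a') = 28
'g': a..z range, 26 + ord('g') − ord('a') = 32
'p': a..z range, 26 + ord('p') − ord('a') = 41

Answer: 1 28 32 41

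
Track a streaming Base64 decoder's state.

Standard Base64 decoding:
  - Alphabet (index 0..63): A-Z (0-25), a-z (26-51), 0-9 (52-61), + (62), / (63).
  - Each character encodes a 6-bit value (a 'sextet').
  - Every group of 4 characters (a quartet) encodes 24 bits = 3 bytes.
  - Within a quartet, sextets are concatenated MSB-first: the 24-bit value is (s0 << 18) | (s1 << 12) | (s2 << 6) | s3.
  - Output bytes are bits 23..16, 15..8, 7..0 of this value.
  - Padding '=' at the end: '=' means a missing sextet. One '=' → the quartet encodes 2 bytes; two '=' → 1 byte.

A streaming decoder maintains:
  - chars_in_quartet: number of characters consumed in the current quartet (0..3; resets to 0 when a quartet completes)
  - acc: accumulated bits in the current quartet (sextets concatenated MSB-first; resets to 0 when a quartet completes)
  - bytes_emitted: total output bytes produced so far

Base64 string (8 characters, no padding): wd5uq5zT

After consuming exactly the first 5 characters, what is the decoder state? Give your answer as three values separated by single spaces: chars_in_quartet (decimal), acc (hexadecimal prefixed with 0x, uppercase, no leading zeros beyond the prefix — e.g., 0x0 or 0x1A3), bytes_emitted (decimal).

After char 0 ('w'=48): chars_in_quartet=1 acc=0x30 bytes_emitted=0
After char 1 ('d'=29): chars_in_quartet=2 acc=0xC1D bytes_emitted=0
After char 2 ('5'=57): chars_in_quartet=3 acc=0x30779 bytes_emitted=0
After char 3 ('u'=46): chars_in_quartet=4 acc=0xC1DE6E -> emit C1 DE 6E, reset; bytes_emitted=3
After char 4 ('q'=42): chars_in_quartet=1 acc=0x2A bytes_emitted=3

Answer: 1 0x2A 3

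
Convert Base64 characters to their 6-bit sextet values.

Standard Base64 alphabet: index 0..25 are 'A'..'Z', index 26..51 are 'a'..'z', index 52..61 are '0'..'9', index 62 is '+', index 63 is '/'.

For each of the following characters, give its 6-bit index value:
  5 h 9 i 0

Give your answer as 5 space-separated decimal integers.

'5': 0..9 range, 52 + ord('5') − ord('0') = 57
'h': a..z range, 26 + ord('h') − ord('a') = 33
'9': 0..9 range, 52 + ord('9') − ord('0') = 61
'i': a..z range, 26 + ord('i') − ord('a') = 34
'0': 0..9 range, 52 + ord('0') − ord('0') = 52

Answer: 57 33 61 34 52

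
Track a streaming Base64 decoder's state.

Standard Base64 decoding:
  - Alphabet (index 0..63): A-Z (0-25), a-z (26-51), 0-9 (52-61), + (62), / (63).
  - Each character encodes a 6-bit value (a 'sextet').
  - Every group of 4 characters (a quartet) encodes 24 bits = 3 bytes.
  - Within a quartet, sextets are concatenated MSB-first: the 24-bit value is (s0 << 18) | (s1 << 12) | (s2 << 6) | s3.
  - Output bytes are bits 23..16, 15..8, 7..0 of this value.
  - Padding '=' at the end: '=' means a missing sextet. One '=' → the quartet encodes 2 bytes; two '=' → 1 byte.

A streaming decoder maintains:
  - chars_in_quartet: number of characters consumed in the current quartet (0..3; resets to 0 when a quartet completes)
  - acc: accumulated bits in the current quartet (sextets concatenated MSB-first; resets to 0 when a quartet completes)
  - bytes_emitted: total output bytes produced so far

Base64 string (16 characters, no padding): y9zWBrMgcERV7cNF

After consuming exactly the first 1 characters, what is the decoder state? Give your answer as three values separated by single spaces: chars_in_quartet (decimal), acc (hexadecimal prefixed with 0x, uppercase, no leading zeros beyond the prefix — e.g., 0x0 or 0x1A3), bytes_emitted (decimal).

Answer: 1 0x32 0

Derivation:
After char 0 ('y'=50): chars_in_quartet=1 acc=0x32 bytes_emitted=0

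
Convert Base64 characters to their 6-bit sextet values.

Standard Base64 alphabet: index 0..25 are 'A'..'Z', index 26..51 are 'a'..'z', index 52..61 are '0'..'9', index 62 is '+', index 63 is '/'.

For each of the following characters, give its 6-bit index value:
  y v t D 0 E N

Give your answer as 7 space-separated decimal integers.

Answer: 50 47 45 3 52 4 13

Derivation:
'y': a..z range, 26 + ord('y') − ord('a') = 50
'v': a..z range, 26 + ord('v') − ord('a') = 47
't': a..z range, 26 + ord('t') − ord('a') = 45
'D': A..Z range, ord('D') − ord('A') = 3
'0': 0..9 range, 52 + ord('0') − ord('0') = 52
'E': A..Z range, ord('E') − ord('A') = 4
'N': A..Z range, ord('N') − ord('A') = 13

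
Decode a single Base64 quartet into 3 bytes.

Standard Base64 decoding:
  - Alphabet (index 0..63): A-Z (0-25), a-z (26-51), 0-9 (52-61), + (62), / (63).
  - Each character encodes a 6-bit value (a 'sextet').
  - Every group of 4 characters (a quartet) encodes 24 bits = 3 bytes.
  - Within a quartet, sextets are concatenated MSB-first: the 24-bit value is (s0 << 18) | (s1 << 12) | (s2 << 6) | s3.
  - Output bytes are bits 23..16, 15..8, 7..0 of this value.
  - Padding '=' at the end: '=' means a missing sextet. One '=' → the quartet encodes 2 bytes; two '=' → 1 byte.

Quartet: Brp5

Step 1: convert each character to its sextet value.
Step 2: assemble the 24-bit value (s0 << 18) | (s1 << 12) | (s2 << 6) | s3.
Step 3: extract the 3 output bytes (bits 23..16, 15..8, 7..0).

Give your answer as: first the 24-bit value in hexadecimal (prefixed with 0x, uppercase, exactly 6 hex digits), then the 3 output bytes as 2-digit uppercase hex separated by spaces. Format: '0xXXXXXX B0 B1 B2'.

Sextets: B=1, r=43, p=41, 5=57
24-bit: (1<<18) | (43<<12) | (41<<6) | 57
      = 0x040000 | 0x02B000 | 0x000A40 | 0x000039
      = 0x06BA79
Bytes: (v>>16)&0xFF=06, (v>>8)&0xFF=BA, v&0xFF=79

Answer: 0x06BA79 06 BA 79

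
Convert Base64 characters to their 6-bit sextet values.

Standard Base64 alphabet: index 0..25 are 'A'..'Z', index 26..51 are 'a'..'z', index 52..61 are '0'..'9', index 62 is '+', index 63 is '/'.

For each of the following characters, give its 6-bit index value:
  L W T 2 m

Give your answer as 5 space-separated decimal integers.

Answer: 11 22 19 54 38

Derivation:
'L': A..Z range, ord('L') − ord('A') = 11
'W': A..Z range, ord('W') − ord('A') = 22
'T': A..Z range, ord('T') − ord('A') = 19
'2': 0..9 range, 52 + ord('2') − ord('0') = 54
'm': a..z range, 26 + ord('m') − ord('a') = 38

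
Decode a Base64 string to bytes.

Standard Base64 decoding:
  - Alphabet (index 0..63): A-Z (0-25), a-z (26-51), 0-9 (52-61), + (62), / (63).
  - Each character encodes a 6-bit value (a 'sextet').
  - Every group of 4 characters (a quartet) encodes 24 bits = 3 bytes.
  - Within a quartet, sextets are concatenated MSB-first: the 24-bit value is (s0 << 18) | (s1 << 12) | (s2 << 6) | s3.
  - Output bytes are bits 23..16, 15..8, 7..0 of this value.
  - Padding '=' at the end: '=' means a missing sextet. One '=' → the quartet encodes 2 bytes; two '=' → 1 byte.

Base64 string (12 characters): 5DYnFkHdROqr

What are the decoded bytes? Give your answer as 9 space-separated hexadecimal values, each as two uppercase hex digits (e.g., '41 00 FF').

Answer: E4 36 27 16 41 DD 44 EA AB

Derivation:
After char 0 ('5'=57): chars_in_quartet=1 acc=0x39 bytes_emitted=0
After char 1 ('D'=3): chars_in_quartet=2 acc=0xE43 bytes_emitted=0
After char 2 ('Y'=24): chars_in_quartet=3 acc=0x390D8 bytes_emitted=0
After char 3 ('n'=39): chars_in_quartet=4 acc=0xE43627 -> emit E4 36 27, reset; bytes_emitted=3
After char 4 ('F'=5): chars_in_quartet=1 acc=0x5 bytes_emitted=3
After char 5 ('k'=36): chars_in_quartet=2 acc=0x164 bytes_emitted=3
After char 6 ('H'=7): chars_in_quartet=3 acc=0x5907 bytes_emitted=3
After char 7 ('d'=29): chars_in_quartet=4 acc=0x1641DD -> emit 16 41 DD, reset; bytes_emitted=6
After char 8 ('R'=17): chars_in_quartet=1 acc=0x11 bytes_emitted=6
After char 9 ('O'=14): chars_in_quartet=2 acc=0x44E bytes_emitted=6
After char 10 ('q'=42): chars_in_quartet=3 acc=0x113AA bytes_emitted=6
After char 11 ('r'=43): chars_in_quartet=4 acc=0x44EAAB -> emit 44 EA AB, reset; bytes_emitted=9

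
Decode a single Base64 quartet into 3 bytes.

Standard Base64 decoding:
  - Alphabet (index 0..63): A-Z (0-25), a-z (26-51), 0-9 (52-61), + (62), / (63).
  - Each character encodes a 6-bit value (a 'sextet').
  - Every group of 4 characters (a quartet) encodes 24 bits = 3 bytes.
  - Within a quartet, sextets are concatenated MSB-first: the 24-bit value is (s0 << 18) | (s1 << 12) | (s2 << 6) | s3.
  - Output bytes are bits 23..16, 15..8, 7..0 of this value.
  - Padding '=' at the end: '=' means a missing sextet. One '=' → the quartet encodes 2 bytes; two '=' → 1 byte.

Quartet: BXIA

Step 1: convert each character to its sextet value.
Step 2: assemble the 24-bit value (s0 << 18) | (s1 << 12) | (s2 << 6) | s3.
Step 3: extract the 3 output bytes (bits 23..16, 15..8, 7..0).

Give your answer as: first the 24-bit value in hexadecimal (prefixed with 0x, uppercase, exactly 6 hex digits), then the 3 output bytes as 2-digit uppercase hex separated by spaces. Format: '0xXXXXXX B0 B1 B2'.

Sextets: B=1, X=23, I=8, A=0
24-bit: (1<<18) | (23<<12) | (8<<6) | 0
      = 0x040000 | 0x017000 | 0x000200 | 0x000000
      = 0x057200
Bytes: (v>>16)&0xFF=05, (v>>8)&0xFF=72, v&0xFF=00

Answer: 0x057200 05 72 00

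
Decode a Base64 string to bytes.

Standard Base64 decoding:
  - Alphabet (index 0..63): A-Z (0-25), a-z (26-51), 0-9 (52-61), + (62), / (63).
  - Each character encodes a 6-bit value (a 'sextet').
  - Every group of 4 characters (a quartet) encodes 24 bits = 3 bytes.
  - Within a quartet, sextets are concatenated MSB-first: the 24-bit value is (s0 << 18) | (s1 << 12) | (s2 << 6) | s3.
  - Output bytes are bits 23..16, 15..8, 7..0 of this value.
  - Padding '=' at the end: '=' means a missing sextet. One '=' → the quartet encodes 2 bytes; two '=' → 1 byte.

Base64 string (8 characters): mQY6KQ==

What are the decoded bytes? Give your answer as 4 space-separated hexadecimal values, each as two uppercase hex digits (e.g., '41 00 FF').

Answer: 99 06 3A 29

Derivation:
After char 0 ('m'=38): chars_in_quartet=1 acc=0x26 bytes_emitted=0
After char 1 ('Q'=16): chars_in_quartet=2 acc=0x990 bytes_emitted=0
After char 2 ('Y'=24): chars_in_quartet=3 acc=0x26418 bytes_emitted=0
After char 3 ('6'=58): chars_in_quartet=4 acc=0x99063A -> emit 99 06 3A, reset; bytes_emitted=3
After char 4 ('K'=10): chars_in_quartet=1 acc=0xA bytes_emitted=3
After char 5 ('Q'=16): chars_in_quartet=2 acc=0x290 bytes_emitted=3
Padding '==': partial quartet acc=0x290 -> emit 29; bytes_emitted=4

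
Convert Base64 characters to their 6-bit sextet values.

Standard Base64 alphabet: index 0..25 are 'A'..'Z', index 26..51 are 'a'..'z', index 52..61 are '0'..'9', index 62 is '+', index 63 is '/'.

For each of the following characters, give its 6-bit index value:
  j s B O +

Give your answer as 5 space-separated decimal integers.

Answer: 35 44 1 14 62

Derivation:
'j': a..z range, 26 + ord('j') − ord('a') = 35
's': a..z range, 26 + ord('s') − ord('a') = 44
'B': A..Z range, ord('B') − ord('A') = 1
'O': A..Z range, ord('O') − ord('A') = 14
'+': index 62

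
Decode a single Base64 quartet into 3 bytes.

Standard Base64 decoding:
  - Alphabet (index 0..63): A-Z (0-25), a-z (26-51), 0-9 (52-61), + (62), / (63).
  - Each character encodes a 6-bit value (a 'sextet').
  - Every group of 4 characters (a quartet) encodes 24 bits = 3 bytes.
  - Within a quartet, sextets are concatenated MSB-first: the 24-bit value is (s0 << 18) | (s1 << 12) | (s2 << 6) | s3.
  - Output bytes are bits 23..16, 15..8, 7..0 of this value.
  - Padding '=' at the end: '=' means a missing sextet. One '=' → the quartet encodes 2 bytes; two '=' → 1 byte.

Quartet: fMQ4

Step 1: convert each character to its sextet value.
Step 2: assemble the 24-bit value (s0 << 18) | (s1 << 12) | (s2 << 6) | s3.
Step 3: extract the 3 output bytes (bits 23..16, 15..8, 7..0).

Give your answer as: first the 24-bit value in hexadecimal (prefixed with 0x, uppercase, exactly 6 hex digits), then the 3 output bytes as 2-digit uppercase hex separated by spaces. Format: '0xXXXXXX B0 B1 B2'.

Answer: 0x7CC438 7C C4 38

Derivation:
Sextets: f=31, M=12, Q=16, 4=56
24-bit: (31<<18) | (12<<12) | (16<<6) | 56
      = 0x7C0000 | 0x00C000 | 0x000400 | 0x000038
      = 0x7CC438
Bytes: (v>>16)&0xFF=7C, (v>>8)&0xFF=C4, v&0xFF=38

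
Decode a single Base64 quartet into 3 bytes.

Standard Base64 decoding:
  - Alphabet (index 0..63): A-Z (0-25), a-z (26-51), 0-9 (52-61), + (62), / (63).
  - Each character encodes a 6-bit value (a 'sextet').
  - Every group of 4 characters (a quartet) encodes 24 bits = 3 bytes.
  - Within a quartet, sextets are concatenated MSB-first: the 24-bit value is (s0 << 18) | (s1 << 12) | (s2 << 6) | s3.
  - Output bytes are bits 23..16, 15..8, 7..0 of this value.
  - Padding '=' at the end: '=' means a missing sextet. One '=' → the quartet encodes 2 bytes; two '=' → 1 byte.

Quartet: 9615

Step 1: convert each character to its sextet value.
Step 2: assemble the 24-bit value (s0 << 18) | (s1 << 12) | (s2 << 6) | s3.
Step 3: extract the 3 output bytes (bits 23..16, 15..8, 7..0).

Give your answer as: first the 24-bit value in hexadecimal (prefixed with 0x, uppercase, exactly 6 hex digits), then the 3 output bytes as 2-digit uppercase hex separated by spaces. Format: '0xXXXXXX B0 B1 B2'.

Answer: 0xF7AD79 F7 AD 79

Derivation:
Sextets: 9=61, 6=58, 1=53, 5=57
24-bit: (61<<18) | (58<<12) | (53<<6) | 57
      = 0xF40000 | 0x03A000 | 0x000D40 | 0x000039
      = 0xF7AD79
Bytes: (v>>16)&0xFF=F7, (v>>8)&0xFF=AD, v&0xFF=79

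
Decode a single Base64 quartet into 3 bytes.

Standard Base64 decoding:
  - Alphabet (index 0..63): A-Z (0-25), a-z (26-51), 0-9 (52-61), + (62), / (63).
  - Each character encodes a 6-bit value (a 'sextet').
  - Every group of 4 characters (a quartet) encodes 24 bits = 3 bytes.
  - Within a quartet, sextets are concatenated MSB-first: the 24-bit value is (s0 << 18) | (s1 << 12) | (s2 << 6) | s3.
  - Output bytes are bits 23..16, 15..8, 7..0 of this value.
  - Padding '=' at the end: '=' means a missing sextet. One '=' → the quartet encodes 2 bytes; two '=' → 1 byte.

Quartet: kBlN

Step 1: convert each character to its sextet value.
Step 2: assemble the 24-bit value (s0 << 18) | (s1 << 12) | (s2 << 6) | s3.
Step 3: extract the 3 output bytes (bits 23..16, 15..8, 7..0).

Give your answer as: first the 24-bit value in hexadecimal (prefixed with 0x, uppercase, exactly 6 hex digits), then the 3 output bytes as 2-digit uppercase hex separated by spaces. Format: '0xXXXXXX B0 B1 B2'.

Answer: 0x90194D 90 19 4D

Derivation:
Sextets: k=36, B=1, l=37, N=13
24-bit: (36<<18) | (1<<12) | (37<<6) | 13
      = 0x900000 | 0x001000 | 0x000940 | 0x00000D
      = 0x90194D
Bytes: (v>>16)&0xFF=90, (v>>8)&0xFF=19, v&0xFF=4D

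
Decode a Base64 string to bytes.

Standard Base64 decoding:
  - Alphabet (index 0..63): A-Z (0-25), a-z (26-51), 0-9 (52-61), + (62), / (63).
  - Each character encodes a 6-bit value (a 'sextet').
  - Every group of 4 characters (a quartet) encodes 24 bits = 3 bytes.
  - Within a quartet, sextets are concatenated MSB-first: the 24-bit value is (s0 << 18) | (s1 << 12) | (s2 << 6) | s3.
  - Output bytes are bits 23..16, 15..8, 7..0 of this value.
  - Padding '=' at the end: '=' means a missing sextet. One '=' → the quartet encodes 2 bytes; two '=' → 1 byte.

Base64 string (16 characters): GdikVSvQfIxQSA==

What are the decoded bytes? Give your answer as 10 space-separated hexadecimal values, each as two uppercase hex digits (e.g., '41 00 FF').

Answer: 19 D8 A4 55 2B D0 7C 8C 50 48

Derivation:
After char 0 ('G'=6): chars_in_quartet=1 acc=0x6 bytes_emitted=0
After char 1 ('d'=29): chars_in_quartet=2 acc=0x19D bytes_emitted=0
After char 2 ('i'=34): chars_in_quartet=3 acc=0x6762 bytes_emitted=0
After char 3 ('k'=36): chars_in_quartet=4 acc=0x19D8A4 -> emit 19 D8 A4, reset; bytes_emitted=3
After char 4 ('V'=21): chars_in_quartet=1 acc=0x15 bytes_emitted=3
After char 5 ('S'=18): chars_in_quartet=2 acc=0x552 bytes_emitted=3
After char 6 ('v'=47): chars_in_quartet=3 acc=0x154AF bytes_emitted=3
After char 7 ('Q'=16): chars_in_quartet=4 acc=0x552BD0 -> emit 55 2B D0, reset; bytes_emitted=6
After char 8 ('f'=31): chars_in_quartet=1 acc=0x1F bytes_emitted=6
After char 9 ('I'=8): chars_in_quartet=2 acc=0x7C8 bytes_emitted=6
After char 10 ('x'=49): chars_in_quartet=3 acc=0x1F231 bytes_emitted=6
After char 11 ('Q'=16): chars_in_quartet=4 acc=0x7C8C50 -> emit 7C 8C 50, reset; bytes_emitted=9
After char 12 ('S'=18): chars_in_quartet=1 acc=0x12 bytes_emitted=9
After char 13 ('A'=0): chars_in_quartet=2 acc=0x480 bytes_emitted=9
Padding '==': partial quartet acc=0x480 -> emit 48; bytes_emitted=10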